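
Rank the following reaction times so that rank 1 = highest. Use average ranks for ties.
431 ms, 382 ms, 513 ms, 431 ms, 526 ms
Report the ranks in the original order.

Sorted (descending): 526, 513, 431, 431, 382
The 2 values of 431 occupy positions 3–4 → average rank (3+4)/2 = 3.5.

3.5, 5, 2, 3.5, 1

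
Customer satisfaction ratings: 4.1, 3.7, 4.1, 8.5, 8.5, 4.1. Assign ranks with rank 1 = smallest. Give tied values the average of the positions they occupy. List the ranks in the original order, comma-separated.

3, 1, 3, 5.5, 5.5, 3

Sorted (ascending): 3.7, 4.1, 4.1, 4.1, 8.5, 8.5
The 3 values of 4.1 occupy positions 2–4 → average rank 3.
The 2 values of 8.5 occupy positions 5–6 → average rank (5+6)/2 = 5.5.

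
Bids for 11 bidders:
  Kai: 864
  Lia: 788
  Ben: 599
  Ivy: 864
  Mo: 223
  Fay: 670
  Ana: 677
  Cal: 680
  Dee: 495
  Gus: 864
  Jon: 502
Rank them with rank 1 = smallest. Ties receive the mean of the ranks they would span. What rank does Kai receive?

10

Sorted (ascending): 223, 495, 502, 599, 670, 677, 680, 788, 864, 864, 864
The 3 values of 864 occupy positions 9–11 → average rank 10.
Kai has value 864 → rank 10.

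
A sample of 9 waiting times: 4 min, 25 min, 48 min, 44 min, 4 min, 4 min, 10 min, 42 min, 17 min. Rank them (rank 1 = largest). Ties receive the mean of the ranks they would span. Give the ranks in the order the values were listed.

8, 4, 1, 2, 8, 8, 6, 3, 5

Sorted (descending): 48, 44, 42, 25, 17, 10, 4, 4, 4
The 3 values of 4 occupy positions 7–9 → average rank 8.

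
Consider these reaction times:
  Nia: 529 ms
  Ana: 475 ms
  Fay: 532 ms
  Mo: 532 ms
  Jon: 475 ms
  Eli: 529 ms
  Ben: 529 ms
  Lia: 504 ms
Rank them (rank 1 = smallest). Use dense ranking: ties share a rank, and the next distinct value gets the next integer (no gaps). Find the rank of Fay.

Sorted (ascending): 475, 475, 504, 529, 529, 529, 532, 532
The 2 values of 475 share dense rank 1.
The 3 values of 529 share dense rank 3.
The 2 values of 532 share dense rank 4.
Remaining distinct values take the next consecutive integers.
Fay has value 532 ms → rank 4.

4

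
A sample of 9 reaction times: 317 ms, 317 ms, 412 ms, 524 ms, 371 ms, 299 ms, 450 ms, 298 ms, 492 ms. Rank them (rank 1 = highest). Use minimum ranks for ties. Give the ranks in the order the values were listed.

Sorted (descending): 524, 492, 450, 412, 371, 317, 317, 299, 298
The 2 values of 317 occupy positions 6–7 → each gets rank 6.

6, 6, 4, 1, 5, 8, 3, 9, 2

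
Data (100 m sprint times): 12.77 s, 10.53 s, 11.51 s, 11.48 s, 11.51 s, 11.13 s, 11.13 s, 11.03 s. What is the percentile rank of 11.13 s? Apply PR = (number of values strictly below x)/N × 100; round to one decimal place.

25.0

N = 8.
Strictly below 11.13: 2. Equal to 11.13: 2.
PR = 2/8 × 100 = 25.0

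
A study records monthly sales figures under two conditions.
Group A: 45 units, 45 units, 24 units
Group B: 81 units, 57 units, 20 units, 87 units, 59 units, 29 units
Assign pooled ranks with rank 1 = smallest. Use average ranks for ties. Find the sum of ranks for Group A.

11

Sorted (ascending): 20, 24, 29, 45, 45, 57, 59, 81, 87
The 2 values of 45 occupy positions 4–5 → average rank (4+5)/2 = 4.5.
Group A values → pooled ranks: 45→4.5, 45→4.5, 24→2
Rank sum = 4.5 + 4.5 + 2 = 11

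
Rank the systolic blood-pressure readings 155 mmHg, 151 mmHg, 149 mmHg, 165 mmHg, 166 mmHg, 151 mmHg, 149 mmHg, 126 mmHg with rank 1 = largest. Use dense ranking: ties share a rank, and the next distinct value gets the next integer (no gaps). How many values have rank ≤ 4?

Sorted (descending): 166, 165, 155, 151, 151, 149, 149, 126
The 2 values of 151 share dense rank 4.
The 2 values of 149 share dense rank 5.
Remaining distinct values take the next consecutive integers.
Ranks ≤ 4: {1, 2, 3, 4, 4} → 5 values.

5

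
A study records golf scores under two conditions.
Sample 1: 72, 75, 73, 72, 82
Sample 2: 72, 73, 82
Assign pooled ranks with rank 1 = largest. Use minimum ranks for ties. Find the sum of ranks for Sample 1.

Sorted (descending): 82, 82, 75, 73, 73, 72, 72, 72
The 2 values of 82 occupy positions 1–2 → each gets rank 1.
The 2 values of 73 occupy positions 4–5 → each gets rank 4.
The 3 values of 72 occupy positions 6–8 → each gets rank 6.
Sample 1 values → pooled ranks: 72→6, 75→3, 73→4, 72→6, 82→1
Rank sum = 6 + 3 + 4 + 6 + 1 = 20

20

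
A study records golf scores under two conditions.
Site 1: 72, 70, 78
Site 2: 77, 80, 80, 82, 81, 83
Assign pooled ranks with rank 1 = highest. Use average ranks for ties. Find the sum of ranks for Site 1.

23

Sorted (descending): 83, 82, 81, 80, 80, 78, 77, 72, 70
The 2 values of 80 occupy positions 4–5 → average rank (4+5)/2 = 4.5.
Site 1 values → pooled ranks: 72→8, 70→9, 78→6
Rank sum = 8 + 9 + 6 = 23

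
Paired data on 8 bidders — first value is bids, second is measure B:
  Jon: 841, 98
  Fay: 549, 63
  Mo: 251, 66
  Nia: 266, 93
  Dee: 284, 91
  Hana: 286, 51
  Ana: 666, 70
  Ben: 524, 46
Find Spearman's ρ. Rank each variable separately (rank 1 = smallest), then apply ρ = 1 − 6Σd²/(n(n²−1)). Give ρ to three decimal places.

0.095

Ranks of variable 1: 8, 6, 1, 2, 3, 4, 7, 5
Ranks of variable 2: 8, 3, 4, 7, 6, 2, 5, 1
d = r₁ − r₂: 0, 3, -3, -5, -3, 2, 2, 4
d²: 0, 9, 9, 25, 9, 4, 4, 16; Σd² = 76
ρ = 1 − 6·76/(8·63) = 1 − 456/504 = 0.095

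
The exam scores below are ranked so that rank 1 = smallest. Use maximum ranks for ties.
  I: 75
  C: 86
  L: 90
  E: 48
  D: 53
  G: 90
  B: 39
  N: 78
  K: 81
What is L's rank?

9

Sorted (ascending): 39, 48, 53, 75, 78, 81, 86, 90, 90
The 2 values of 90 occupy positions 8–9 → each gets rank 9.
L has value 90 → rank 9.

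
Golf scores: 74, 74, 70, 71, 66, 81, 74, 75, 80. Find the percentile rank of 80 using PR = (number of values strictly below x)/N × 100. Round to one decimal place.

N = 9.
Strictly below 80: 7. Equal to 80: 1.
PR = 7/9 × 100 = 77.8

77.8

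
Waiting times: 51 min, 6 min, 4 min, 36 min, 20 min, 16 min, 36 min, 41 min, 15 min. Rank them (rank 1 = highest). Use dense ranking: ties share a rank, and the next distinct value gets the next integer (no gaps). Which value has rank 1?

51

Sorted (descending): 51, 41, 36, 36, 20, 16, 15, 6, 4
The 2 values of 36 share dense rank 3.
Remaining distinct values take the next consecutive integers.
Rank 1 → value 51.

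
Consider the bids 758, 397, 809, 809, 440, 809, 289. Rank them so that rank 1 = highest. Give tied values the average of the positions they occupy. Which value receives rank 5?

Sorted (descending): 809, 809, 809, 758, 440, 397, 289
The 3 values of 809 occupy positions 1–3 → average rank 2.
Rank 5 → value 440.

440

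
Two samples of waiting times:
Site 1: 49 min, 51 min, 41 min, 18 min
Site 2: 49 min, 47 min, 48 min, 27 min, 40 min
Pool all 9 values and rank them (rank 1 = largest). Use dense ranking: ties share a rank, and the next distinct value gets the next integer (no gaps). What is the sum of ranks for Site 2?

22

Sorted (descending): 51, 49, 49, 48, 47, 41, 40, 27, 18
The 2 values of 49 share dense rank 2.
Remaining distinct values take the next consecutive integers.
Site 2 values → pooled ranks: 49→2, 47→4, 48→3, 27→7, 40→6
Rank sum = 2 + 4 + 3 + 7 + 6 = 22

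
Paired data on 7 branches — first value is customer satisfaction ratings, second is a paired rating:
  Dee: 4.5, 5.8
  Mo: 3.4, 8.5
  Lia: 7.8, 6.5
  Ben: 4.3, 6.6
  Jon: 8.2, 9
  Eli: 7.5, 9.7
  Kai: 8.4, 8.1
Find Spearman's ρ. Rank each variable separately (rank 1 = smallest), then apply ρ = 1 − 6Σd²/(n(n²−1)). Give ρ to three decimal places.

Ranks of variable 1: 3, 1, 5, 2, 6, 4, 7
Ranks of variable 2: 1, 5, 2, 3, 6, 7, 4
d = r₁ − r₂: 2, -4, 3, -1, 0, -3, 3
d²: 4, 16, 9, 1, 0, 9, 9; Σd² = 48
ρ = 1 − 6·48/(7·48) = 1 − 288/336 = 0.143

0.143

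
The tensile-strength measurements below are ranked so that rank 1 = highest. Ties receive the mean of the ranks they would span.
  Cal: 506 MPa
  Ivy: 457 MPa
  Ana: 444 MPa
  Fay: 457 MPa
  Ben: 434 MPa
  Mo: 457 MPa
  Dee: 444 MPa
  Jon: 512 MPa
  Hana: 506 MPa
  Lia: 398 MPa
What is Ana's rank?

7.5

Sorted (descending): 512, 506, 506, 457, 457, 457, 444, 444, 434, 398
The 2 values of 506 occupy positions 2–3 → average rank (2+3)/2 = 2.5.
The 3 values of 457 occupy positions 4–6 → average rank 5.
The 2 values of 444 occupy positions 7–8 → average rank (7+8)/2 = 7.5.
Ana has value 444 MPa → rank 7.5.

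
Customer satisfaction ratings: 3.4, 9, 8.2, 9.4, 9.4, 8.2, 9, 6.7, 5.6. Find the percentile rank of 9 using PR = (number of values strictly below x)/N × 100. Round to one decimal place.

55.6

N = 9.
Strictly below 9: 5. Equal to 9: 2.
PR = 5/9 × 100 = 55.6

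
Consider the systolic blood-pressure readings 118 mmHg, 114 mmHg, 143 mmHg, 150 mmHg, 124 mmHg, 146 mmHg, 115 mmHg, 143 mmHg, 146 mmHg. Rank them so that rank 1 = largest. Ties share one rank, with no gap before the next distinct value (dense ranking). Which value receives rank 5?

118

Sorted (descending): 150, 146, 146, 143, 143, 124, 118, 115, 114
The 2 values of 146 share dense rank 2.
The 2 values of 143 share dense rank 3.
Remaining distinct values take the next consecutive integers.
Rank 5 → value 118.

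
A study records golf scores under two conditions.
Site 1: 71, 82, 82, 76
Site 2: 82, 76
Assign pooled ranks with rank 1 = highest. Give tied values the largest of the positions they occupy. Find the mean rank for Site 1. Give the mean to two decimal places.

4.25

Sorted (descending): 82, 82, 82, 76, 76, 71
The 3 values of 82 occupy positions 1–3 → each gets rank 3.
The 2 values of 76 occupy positions 4–5 → each gets rank 5.
Site 1 values → pooled ranks: 71→6, 82→3, 82→3, 76→5
Mean rank = (6 + 3 + 3 + 5) / 4 = 4.25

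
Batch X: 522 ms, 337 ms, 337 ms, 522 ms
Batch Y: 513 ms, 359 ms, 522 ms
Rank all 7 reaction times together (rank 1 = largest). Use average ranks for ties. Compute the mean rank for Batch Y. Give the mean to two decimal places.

3.67

Sorted (descending): 522, 522, 522, 513, 359, 337, 337
The 3 values of 522 occupy positions 1–3 → average rank 2.
The 2 values of 337 occupy positions 6–7 → average rank (6+7)/2 = 6.5.
Batch Y values → pooled ranks: 513→4, 359→5, 522→2
Mean rank = (4 + 5 + 2) / 3 = 3.67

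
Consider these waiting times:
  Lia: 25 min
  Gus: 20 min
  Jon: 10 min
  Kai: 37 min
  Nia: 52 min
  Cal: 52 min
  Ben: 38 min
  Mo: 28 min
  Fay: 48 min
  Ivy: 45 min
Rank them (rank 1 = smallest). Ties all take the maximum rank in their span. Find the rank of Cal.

Sorted (ascending): 10, 20, 25, 28, 37, 38, 45, 48, 52, 52
The 2 values of 52 occupy positions 9–10 → each gets rank 10.
Cal has value 52 min → rank 10.

10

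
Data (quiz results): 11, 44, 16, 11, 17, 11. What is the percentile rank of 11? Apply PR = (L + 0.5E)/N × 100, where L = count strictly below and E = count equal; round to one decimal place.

N = 6.
Strictly below 11: 0. Equal to 11: 3.
PR = (0 + 0.5·3)/6 × 100 = 25.0

25.0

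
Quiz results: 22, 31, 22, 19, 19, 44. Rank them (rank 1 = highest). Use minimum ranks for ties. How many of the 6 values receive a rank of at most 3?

Sorted (descending): 44, 31, 22, 22, 19, 19
The 2 values of 22 occupy positions 3–4 → each gets rank 3.
The 2 values of 19 occupy positions 5–6 → each gets rank 5.
Ranks ≤ 3: {1, 2, 3, 3} → 4 values.

4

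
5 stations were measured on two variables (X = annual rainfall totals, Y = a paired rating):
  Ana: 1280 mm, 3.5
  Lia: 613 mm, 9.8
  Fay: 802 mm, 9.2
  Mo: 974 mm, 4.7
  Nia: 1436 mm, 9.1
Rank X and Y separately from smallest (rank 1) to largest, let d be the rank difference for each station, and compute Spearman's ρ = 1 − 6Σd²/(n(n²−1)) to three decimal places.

Ranks of variable 1: 4, 1, 2, 3, 5
Ranks of variable 2: 1, 5, 4, 2, 3
d = r₁ − r₂: 3, -4, -2, 1, 2
d²: 9, 16, 4, 1, 4; Σd² = 34
ρ = 1 − 6·34/(5·24) = 1 − 204/120 = -0.700

-0.700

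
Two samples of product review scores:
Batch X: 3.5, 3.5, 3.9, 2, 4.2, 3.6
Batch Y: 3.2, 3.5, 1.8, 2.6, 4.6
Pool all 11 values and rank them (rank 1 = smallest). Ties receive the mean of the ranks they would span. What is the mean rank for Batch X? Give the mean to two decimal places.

6.83

Sorted (ascending): 1.8, 2, 2.6, 3.2, 3.5, 3.5, 3.5, 3.6, 3.9, 4.2, 4.6
The 3 values of 3.5 occupy positions 5–7 → average rank 6.
Batch X values → pooled ranks: 3.5→6, 3.5→6, 3.9→9, 2→2, 4.2→10, 3.6→8
Mean rank = (6 + 6 + 9 + 2 + 10 + 8) / 6 = 6.83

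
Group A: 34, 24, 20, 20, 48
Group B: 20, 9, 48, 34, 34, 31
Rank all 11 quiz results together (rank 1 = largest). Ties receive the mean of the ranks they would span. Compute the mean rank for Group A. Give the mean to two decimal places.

6.10

Sorted (descending): 48, 48, 34, 34, 34, 31, 24, 20, 20, 20, 9
The 2 values of 48 occupy positions 1–2 → average rank (1+2)/2 = 1.5.
The 3 values of 34 occupy positions 3–5 → average rank 4.
The 3 values of 20 occupy positions 8–10 → average rank 9.
Group A values → pooled ranks: 34→4, 24→7, 20→9, 20→9, 48→1.5
Mean rank = (4 + 7 + 9 + 9 + 1.5) / 5 = 6.10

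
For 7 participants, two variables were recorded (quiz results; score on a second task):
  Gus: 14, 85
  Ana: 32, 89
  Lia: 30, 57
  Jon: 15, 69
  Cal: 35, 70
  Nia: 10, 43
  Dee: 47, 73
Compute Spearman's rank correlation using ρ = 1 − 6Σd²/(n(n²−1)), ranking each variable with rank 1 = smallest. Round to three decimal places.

0.429

Ranks of variable 1: 2, 5, 4, 3, 6, 1, 7
Ranks of variable 2: 6, 7, 2, 3, 4, 1, 5
d = r₁ − r₂: -4, -2, 2, 0, 2, 0, 2
d²: 16, 4, 4, 0, 4, 0, 4; Σd² = 32
ρ = 1 − 6·32/(7·48) = 1 − 192/336 = 0.429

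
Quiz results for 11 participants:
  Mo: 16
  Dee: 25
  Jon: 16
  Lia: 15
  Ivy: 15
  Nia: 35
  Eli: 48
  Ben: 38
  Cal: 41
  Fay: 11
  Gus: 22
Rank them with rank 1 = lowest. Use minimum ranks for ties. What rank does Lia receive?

2

Sorted (ascending): 11, 15, 15, 16, 16, 22, 25, 35, 38, 41, 48
The 2 values of 15 occupy positions 2–3 → each gets rank 2.
The 2 values of 16 occupy positions 4–5 → each gets rank 4.
Lia has value 15 → rank 2.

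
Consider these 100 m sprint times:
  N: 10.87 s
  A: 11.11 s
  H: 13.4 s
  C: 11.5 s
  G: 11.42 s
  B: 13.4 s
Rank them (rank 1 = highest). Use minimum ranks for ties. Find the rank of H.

1

Sorted (descending): 13.4, 13.4, 11.5, 11.42, 11.11, 10.87
The 2 values of 13.4 occupy positions 1–2 → each gets rank 1.
H has value 13.4 s → rank 1.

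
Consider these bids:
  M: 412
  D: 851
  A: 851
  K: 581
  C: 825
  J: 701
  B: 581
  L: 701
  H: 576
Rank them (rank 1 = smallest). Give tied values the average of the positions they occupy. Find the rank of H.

Sorted (ascending): 412, 576, 581, 581, 701, 701, 825, 851, 851
The 2 values of 581 occupy positions 3–4 → average rank (3+4)/2 = 3.5.
The 2 values of 701 occupy positions 5–6 → average rank (5+6)/2 = 5.5.
The 2 values of 851 occupy positions 8–9 → average rank (8+9)/2 = 8.5.
H has value 576 → rank 2.

2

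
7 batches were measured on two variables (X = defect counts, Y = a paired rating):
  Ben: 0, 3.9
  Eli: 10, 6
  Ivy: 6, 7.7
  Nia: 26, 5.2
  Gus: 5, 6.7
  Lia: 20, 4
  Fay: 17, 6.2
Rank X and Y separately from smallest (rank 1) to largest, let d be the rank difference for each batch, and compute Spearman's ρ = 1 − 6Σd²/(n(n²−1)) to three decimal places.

-0.143

Ranks of variable 1: 1, 4, 3, 7, 2, 6, 5
Ranks of variable 2: 1, 4, 7, 3, 6, 2, 5
d = r₁ − r₂: 0, 0, -4, 4, -4, 4, 0
d²: 0, 0, 16, 16, 16, 16, 0; Σd² = 64
ρ = 1 − 6·64/(7·48) = 1 − 384/336 = -0.143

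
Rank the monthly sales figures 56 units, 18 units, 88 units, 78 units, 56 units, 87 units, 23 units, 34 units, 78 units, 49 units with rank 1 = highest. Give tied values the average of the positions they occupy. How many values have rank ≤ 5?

Sorted (descending): 88, 87, 78, 78, 56, 56, 49, 34, 23, 18
The 2 values of 78 occupy positions 3–4 → average rank (3+4)/2 = 3.5.
The 2 values of 56 occupy positions 5–6 → average rank (5+6)/2 = 5.5.
Ranks ≤ 5: {1, 2, 3.5, 3.5} → 4 values.

4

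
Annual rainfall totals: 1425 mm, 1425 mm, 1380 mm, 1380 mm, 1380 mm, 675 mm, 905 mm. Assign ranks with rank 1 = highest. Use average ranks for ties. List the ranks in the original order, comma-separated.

1.5, 1.5, 4, 4, 4, 7, 6

Sorted (descending): 1425, 1425, 1380, 1380, 1380, 905, 675
The 2 values of 1425 occupy positions 1–2 → average rank (1+2)/2 = 1.5.
The 3 values of 1380 occupy positions 3–5 → average rank 4.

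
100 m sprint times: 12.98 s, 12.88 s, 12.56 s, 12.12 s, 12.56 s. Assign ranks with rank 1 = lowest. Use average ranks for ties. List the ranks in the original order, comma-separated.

Sorted (ascending): 12.12, 12.56, 12.56, 12.88, 12.98
The 2 values of 12.56 occupy positions 2–3 → average rank (2+3)/2 = 2.5.

5, 4, 2.5, 1, 2.5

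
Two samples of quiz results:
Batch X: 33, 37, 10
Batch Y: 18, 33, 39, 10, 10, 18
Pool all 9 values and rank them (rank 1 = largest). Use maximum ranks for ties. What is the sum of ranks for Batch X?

Sorted (descending): 39, 37, 33, 33, 18, 18, 10, 10, 10
The 2 values of 33 occupy positions 3–4 → each gets rank 4.
The 2 values of 18 occupy positions 5–6 → each gets rank 6.
The 3 values of 10 occupy positions 7–9 → each gets rank 9.
Batch X values → pooled ranks: 33→4, 37→2, 10→9
Rank sum = 4 + 2 + 9 = 15

15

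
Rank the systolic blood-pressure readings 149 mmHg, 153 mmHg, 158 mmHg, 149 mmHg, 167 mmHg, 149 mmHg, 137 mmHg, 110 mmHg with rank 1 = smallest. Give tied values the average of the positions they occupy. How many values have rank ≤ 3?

2

Sorted (ascending): 110, 137, 149, 149, 149, 153, 158, 167
The 3 values of 149 occupy positions 3–5 → average rank 4.
Ranks ≤ 3: {1, 2} → 2 values.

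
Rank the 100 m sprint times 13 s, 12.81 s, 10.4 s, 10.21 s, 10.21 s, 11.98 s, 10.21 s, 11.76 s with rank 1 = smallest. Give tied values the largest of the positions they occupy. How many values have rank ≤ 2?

Sorted (ascending): 10.21, 10.21, 10.21, 10.4, 11.76, 11.98, 12.81, 13
The 3 values of 10.21 occupy positions 1–3 → each gets rank 3.
Ranks ≤ 2: {} → 0 values.

0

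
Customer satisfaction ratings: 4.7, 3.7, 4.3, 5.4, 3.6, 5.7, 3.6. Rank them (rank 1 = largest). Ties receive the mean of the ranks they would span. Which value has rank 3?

Sorted (descending): 5.7, 5.4, 4.7, 4.3, 3.7, 3.6, 3.6
The 2 values of 3.6 occupy positions 6–7 → average rank (6+7)/2 = 6.5.
Rank 3 → value 4.7.

4.7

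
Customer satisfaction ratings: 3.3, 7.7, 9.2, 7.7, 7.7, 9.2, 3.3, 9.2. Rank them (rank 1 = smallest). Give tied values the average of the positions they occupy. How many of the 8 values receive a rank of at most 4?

Sorted (ascending): 3.3, 3.3, 7.7, 7.7, 7.7, 9.2, 9.2, 9.2
The 2 values of 3.3 occupy positions 1–2 → average rank (1+2)/2 = 1.5.
The 3 values of 7.7 occupy positions 3–5 → average rank 4.
The 3 values of 9.2 occupy positions 6–8 → average rank 7.
Ranks ≤ 4: {1.5, 1.5, 4, 4, 4} → 5 values.

5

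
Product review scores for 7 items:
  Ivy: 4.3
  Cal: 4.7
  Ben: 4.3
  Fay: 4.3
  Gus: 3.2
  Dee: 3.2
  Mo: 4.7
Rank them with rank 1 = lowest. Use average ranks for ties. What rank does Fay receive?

Sorted (ascending): 3.2, 3.2, 4.3, 4.3, 4.3, 4.7, 4.7
The 2 values of 3.2 occupy positions 1–2 → average rank (1+2)/2 = 1.5.
The 3 values of 4.3 occupy positions 3–5 → average rank 4.
The 2 values of 4.7 occupy positions 6–7 → average rank (6+7)/2 = 6.5.
Fay has value 4.3 → rank 4.

4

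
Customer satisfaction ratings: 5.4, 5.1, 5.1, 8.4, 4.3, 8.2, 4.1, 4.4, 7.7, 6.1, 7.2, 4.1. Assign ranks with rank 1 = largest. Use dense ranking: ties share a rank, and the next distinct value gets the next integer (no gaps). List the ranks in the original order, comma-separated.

Sorted (descending): 8.4, 8.2, 7.7, 7.2, 6.1, 5.4, 5.1, 5.1, 4.4, 4.3, 4.1, 4.1
The 2 values of 5.1 share dense rank 7.
The 2 values of 4.1 share dense rank 10.
Remaining distinct values take the next consecutive integers.

6, 7, 7, 1, 9, 2, 10, 8, 3, 5, 4, 10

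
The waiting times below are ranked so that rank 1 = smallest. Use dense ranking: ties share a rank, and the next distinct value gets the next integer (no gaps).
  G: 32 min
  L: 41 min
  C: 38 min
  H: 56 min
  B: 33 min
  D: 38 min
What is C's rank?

3

Sorted (ascending): 32, 33, 38, 38, 41, 56
The 2 values of 38 share dense rank 3.
Remaining distinct values take the next consecutive integers.
C has value 38 min → rank 3.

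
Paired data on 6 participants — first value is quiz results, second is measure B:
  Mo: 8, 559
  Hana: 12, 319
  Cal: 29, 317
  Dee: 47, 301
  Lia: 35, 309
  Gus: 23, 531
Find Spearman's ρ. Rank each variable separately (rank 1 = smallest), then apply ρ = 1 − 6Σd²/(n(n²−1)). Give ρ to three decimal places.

-0.943

Ranks of variable 1: 1, 2, 4, 6, 5, 3
Ranks of variable 2: 6, 4, 3, 1, 2, 5
d = r₁ − r₂: -5, -2, 1, 5, 3, -2
d²: 25, 4, 1, 25, 9, 4; Σd² = 68
ρ = 1 − 6·68/(6·35) = 1 − 408/210 = -0.943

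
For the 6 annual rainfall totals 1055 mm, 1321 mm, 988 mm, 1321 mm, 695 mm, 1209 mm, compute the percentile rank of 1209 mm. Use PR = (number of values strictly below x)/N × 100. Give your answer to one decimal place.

50.0

N = 6.
Strictly below 1209: 3. Equal to 1209: 1.
PR = 3/6 × 100 = 50.0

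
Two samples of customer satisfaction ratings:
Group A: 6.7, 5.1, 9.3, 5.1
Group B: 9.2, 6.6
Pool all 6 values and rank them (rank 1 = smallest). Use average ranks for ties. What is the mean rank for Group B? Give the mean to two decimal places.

Sorted (ascending): 5.1, 5.1, 6.6, 6.7, 9.2, 9.3
The 2 values of 5.1 occupy positions 1–2 → average rank (1+2)/2 = 1.5.
Group B values → pooled ranks: 9.2→5, 6.6→3
Mean rank = (5 + 3) / 2 = 4.00

4.00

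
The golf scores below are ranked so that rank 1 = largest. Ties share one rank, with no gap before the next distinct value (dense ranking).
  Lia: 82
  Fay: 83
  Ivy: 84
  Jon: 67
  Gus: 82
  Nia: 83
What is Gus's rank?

Sorted (descending): 84, 83, 83, 82, 82, 67
The 2 values of 83 share dense rank 2.
The 2 values of 82 share dense rank 3.
Remaining distinct values take the next consecutive integers.
Gus has value 82 → rank 3.

3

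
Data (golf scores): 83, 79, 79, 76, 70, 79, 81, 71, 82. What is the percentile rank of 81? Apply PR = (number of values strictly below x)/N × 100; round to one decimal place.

66.7

N = 9.
Strictly below 81: 6. Equal to 81: 1.
PR = 6/9 × 100 = 66.7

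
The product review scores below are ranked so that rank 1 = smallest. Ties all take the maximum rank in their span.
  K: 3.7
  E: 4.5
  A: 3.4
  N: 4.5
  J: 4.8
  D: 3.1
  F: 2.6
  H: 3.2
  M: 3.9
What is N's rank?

8

Sorted (ascending): 2.6, 3.1, 3.2, 3.4, 3.7, 3.9, 4.5, 4.5, 4.8
The 2 values of 4.5 occupy positions 7–8 → each gets rank 8.
N has value 4.5 → rank 8.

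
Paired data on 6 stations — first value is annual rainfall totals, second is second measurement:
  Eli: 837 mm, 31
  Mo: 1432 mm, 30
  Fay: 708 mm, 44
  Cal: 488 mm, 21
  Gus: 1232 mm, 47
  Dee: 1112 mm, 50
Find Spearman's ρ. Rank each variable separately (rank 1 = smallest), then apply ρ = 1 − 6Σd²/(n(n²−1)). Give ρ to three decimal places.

Ranks of variable 1: 3, 6, 2, 1, 5, 4
Ranks of variable 2: 3, 2, 4, 1, 5, 6
d = r₁ − r₂: 0, 4, -2, 0, 0, -2
d²: 0, 16, 4, 0, 0, 4; Σd² = 24
ρ = 1 − 6·24/(6·35) = 1 − 144/210 = 0.314

0.314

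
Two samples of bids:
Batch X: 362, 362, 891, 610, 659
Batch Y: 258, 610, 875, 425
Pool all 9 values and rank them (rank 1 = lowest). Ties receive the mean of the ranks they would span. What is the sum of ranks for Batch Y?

18.5

Sorted (ascending): 258, 362, 362, 425, 610, 610, 659, 875, 891
The 2 values of 362 occupy positions 2–3 → average rank (2+3)/2 = 2.5.
The 2 values of 610 occupy positions 5–6 → average rank (5+6)/2 = 5.5.
Batch Y values → pooled ranks: 258→1, 610→5.5, 875→8, 425→4
Rank sum = 1 + 5.5 + 8 + 4 = 18.5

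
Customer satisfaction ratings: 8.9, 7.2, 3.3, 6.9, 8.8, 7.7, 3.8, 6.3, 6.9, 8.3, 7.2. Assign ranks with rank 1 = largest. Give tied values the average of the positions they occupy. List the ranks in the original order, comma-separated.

1, 5.5, 11, 7.5, 2, 4, 10, 9, 7.5, 3, 5.5

Sorted (descending): 8.9, 8.8, 8.3, 7.7, 7.2, 7.2, 6.9, 6.9, 6.3, 3.8, 3.3
The 2 values of 7.2 occupy positions 5–6 → average rank (5+6)/2 = 5.5.
The 2 values of 6.9 occupy positions 7–8 → average rank (7+8)/2 = 7.5.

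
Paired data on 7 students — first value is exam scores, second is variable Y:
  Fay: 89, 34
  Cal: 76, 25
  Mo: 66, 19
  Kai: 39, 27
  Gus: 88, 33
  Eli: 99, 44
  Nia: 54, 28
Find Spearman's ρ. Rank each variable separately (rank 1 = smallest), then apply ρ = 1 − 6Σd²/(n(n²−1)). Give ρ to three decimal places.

0.714

Ranks of variable 1: 6, 4, 3, 1, 5, 7, 2
Ranks of variable 2: 6, 2, 1, 3, 5, 7, 4
d = r₁ − r₂: 0, 2, 2, -2, 0, 0, -2
d²: 0, 4, 4, 4, 0, 0, 4; Σd² = 16
ρ = 1 − 6·16/(7·48) = 1 − 96/336 = 0.714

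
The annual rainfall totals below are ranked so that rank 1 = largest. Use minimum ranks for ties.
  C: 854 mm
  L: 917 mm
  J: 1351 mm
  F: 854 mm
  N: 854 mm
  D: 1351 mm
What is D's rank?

Sorted (descending): 1351, 1351, 917, 854, 854, 854
The 2 values of 1351 occupy positions 1–2 → each gets rank 1.
The 3 values of 854 occupy positions 4–6 → each gets rank 4.
D has value 1351 mm → rank 1.

1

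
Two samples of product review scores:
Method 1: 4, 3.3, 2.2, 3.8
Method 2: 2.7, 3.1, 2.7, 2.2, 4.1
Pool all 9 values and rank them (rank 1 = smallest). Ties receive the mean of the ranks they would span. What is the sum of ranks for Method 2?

22.5

Sorted (ascending): 2.2, 2.2, 2.7, 2.7, 3.1, 3.3, 3.8, 4, 4.1
The 2 values of 2.2 occupy positions 1–2 → average rank (1+2)/2 = 1.5.
The 2 values of 2.7 occupy positions 3–4 → average rank (3+4)/2 = 3.5.
Method 2 values → pooled ranks: 2.7→3.5, 3.1→5, 2.7→3.5, 2.2→1.5, 4.1→9
Rank sum = 3.5 + 5 + 3.5 + 1.5 + 9 = 22.5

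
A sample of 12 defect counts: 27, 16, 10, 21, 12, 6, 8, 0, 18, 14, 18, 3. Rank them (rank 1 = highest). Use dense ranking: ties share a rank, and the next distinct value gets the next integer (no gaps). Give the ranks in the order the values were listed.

Sorted (descending): 27, 21, 18, 18, 16, 14, 12, 10, 8, 6, 3, 0
The 2 values of 18 share dense rank 3.
Remaining distinct values take the next consecutive integers.

1, 4, 7, 2, 6, 9, 8, 11, 3, 5, 3, 10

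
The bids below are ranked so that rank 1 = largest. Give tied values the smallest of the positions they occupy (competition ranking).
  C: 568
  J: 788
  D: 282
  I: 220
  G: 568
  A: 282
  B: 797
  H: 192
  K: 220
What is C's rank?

Sorted (descending): 797, 788, 568, 568, 282, 282, 220, 220, 192
The 2 values of 568 occupy positions 3–4 → each gets rank 3.
The 2 values of 282 occupy positions 5–6 → each gets rank 5.
The 2 values of 220 occupy positions 7–8 → each gets rank 7.
C has value 568 → rank 3.

3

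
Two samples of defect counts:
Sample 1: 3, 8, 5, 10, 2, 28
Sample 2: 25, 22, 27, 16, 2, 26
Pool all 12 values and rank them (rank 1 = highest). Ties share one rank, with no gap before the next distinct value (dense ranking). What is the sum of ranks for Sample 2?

31

Sorted (descending): 28, 27, 26, 25, 22, 16, 10, 8, 5, 3, 2, 2
The 2 values of 2 share dense rank 11.
Remaining distinct values take the next consecutive integers.
Sample 2 values → pooled ranks: 25→4, 22→5, 27→2, 16→6, 2→11, 26→3
Rank sum = 4 + 5 + 2 + 6 + 11 + 3 = 31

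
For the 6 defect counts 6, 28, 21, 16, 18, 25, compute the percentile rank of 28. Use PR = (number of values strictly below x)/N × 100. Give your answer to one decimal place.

N = 6.
Strictly below 28: 5. Equal to 28: 1.
PR = 5/6 × 100 = 83.3

83.3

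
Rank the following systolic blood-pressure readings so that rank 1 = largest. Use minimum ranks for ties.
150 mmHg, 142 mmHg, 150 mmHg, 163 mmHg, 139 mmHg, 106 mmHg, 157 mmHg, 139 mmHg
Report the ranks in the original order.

3, 5, 3, 1, 6, 8, 2, 6

Sorted (descending): 163, 157, 150, 150, 142, 139, 139, 106
The 2 values of 150 occupy positions 3–4 → each gets rank 3.
The 2 values of 139 occupy positions 6–7 → each gets rank 6.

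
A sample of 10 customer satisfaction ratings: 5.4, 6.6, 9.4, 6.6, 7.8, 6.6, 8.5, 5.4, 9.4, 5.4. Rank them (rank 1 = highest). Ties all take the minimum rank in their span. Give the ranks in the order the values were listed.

Sorted (descending): 9.4, 9.4, 8.5, 7.8, 6.6, 6.6, 6.6, 5.4, 5.4, 5.4
The 2 values of 9.4 occupy positions 1–2 → each gets rank 1.
The 3 values of 6.6 occupy positions 5–7 → each gets rank 5.
The 3 values of 5.4 occupy positions 8–10 → each gets rank 8.

8, 5, 1, 5, 4, 5, 3, 8, 1, 8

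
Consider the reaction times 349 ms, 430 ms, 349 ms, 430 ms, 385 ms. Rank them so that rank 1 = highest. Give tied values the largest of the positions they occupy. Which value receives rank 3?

Sorted (descending): 430, 430, 385, 349, 349
The 2 values of 430 occupy positions 1–2 → each gets rank 2.
The 2 values of 349 occupy positions 4–5 → each gets rank 5.
Rank 3 → value 385.

385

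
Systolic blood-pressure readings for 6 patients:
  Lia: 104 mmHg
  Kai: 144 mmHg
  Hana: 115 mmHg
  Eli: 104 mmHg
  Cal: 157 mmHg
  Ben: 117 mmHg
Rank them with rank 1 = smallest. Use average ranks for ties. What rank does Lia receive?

Sorted (ascending): 104, 104, 115, 117, 144, 157
The 2 values of 104 occupy positions 1–2 → average rank (1+2)/2 = 1.5.
Lia has value 104 mmHg → rank 1.5.

1.5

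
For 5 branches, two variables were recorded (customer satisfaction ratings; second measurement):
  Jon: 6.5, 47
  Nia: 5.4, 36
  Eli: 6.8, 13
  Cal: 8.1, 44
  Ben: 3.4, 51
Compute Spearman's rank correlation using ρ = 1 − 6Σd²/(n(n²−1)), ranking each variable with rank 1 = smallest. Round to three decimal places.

-0.500

Ranks of variable 1: 3, 2, 4, 5, 1
Ranks of variable 2: 4, 2, 1, 3, 5
d = r₁ − r₂: -1, 0, 3, 2, -4
d²: 1, 0, 9, 4, 16; Σd² = 30
ρ = 1 − 6·30/(5·24) = 1 − 180/120 = -0.500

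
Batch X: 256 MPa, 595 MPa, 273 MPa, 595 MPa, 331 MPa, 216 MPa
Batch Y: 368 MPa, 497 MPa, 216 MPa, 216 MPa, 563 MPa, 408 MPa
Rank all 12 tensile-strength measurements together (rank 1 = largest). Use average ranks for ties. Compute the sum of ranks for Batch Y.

Sorted (descending): 595, 595, 563, 497, 408, 368, 331, 273, 256, 216, 216, 216
The 2 values of 595 occupy positions 1–2 → average rank (1+2)/2 = 1.5.
The 3 values of 216 occupy positions 10–12 → average rank 11.
Batch Y values → pooled ranks: 368→6, 497→4, 216→11, 216→11, 563→3, 408→5
Rank sum = 6 + 4 + 11 + 11 + 3 + 5 = 40

40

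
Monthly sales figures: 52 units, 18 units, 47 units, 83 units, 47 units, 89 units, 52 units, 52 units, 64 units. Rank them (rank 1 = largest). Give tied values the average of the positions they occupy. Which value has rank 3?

Sorted (descending): 89, 83, 64, 52, 52, 52, 47, 47, 18
The 3 values of 52 occupy positions 4–6 → average rank 5.
The 2 values of 47 occupy positions 7–8 → average rank (7+8)/2 = 7.5.
Rank 3 → value 64.

64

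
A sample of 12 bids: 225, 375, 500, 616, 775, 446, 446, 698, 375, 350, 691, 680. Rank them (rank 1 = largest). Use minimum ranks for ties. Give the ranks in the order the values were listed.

Sorted (descending): 775, 698, 691, 680, 616, 500, 446, 446, 375, 375, 350, 225
The 2 values of 446 occupy positions 7–8 → each gets rank 7.
The 2 values of 375 occupy positions 9–10 → each gets rank 9.

12, 9, 6, 5, 1, 7, 7, 2, 9, 11, 3, 4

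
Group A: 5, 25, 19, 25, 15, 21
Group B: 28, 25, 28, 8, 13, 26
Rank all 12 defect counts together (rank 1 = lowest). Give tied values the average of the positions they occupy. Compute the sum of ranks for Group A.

32

Sorted (ascending): 5, 8, 13, 15, 19, 21, 25, 25, 25, 26, 28, 28
The 3 values of 25 occupy positions 7–9 → average rank 8.
The 2 values of 28 occupy positions 11–12 → average rank (11+12)/2 = 11.5.
Group A values → pooled ranks: 5→1, 25→8, 19→5, 25→8, 15→4, 21→6
Rank sum = 1 + 8 + 5 + 8 + 4 + 6 = 32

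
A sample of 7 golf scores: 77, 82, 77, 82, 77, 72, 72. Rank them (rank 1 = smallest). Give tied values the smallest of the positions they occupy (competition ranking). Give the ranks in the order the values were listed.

3, 6, 3, 6, 3, 1, 1

Sorted (ascending): 72, 72, 77, 77, 77, 82, 82
The 2 values of 72 occupy positions 1–2 → each gets rank 1.
The 3 values of 77 occupy positions 3–5 → each gets rank 3.
The 2 values of 82 occupy positions 6–7 → each gets rank 6.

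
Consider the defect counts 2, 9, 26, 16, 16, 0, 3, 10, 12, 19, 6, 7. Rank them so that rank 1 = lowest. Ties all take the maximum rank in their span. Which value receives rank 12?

26

Sorted (ascending): 0, 2, 3, 6, 7, 9, 10, 12, 16, 16, 19, 26
The 2 values of 16 occupy positions 9–10 → each gets rank 10.
Rank 12 → value 26.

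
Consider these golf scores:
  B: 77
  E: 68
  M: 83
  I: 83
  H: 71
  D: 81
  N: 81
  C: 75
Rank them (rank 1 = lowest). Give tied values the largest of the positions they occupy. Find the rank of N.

Sorted (ascending): 68, 71, 75, 77, 81, 81, 83, 83
The 2 values of 81 occupy positions 5–6 → each gets rank 6.
The 2 values of 83 occupy positions 7–8 → each gets rank 8.
N has value 81 → rank 6.

6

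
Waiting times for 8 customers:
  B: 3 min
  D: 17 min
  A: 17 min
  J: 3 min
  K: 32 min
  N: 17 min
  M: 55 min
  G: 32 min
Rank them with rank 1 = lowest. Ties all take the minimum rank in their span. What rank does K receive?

6

Sorted (ascending): 3, 3, 17, 17, 17, 32, 32, 55
The 2 values of 3 occupy positions 1–2 → each gets rank 1.
The 3 values of 17 occupy positions 3–5 → each gets rank 3.
The 2 values of 32 occupy positions 6–7 → each gets rank 6.
K has value 32 min → rank 6.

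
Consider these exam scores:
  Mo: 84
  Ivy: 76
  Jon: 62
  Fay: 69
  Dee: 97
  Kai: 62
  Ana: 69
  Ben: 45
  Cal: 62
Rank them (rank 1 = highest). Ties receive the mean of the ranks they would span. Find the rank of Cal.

7

Sorted (descending): 97, 84, 76, 69, 69, 62, 62, 62, 45
The 2 values of 69 occupy positions 4–5 → average rank (4+5)/2 = 4.5.
The 3 values of 62 occupy positions 6–8 → average rank 7.
Cal has value 62 → rank 7.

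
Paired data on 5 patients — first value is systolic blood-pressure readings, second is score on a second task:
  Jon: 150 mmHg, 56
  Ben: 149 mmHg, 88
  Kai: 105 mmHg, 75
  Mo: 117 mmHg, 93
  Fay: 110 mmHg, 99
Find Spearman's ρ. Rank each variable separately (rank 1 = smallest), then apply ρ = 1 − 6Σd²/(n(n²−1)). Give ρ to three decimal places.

-0.400

Ranks of variable 1: 5, 4, 1, 3, 2
Ranks of variable 2: 1, 3, 2, 4, 5
d = r₁ − r₂: 4, 1, -1, -1, -3
d²: 16, 1, 1, 1, 9; Σd² = 28
ρ = 1 − 6·28/(5·24) = 1 − 168/120 = -0.400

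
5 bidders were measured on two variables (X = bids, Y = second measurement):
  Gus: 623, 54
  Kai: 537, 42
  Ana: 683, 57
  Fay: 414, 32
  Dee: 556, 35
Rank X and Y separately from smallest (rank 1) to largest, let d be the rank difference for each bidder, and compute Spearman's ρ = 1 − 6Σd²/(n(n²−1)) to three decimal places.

Ranks of variable 1: 4, 2, 5, 1, 3
Ranks of variable 2: 4, 3, 5, 1, 2
d = r₁ − r₂: 0, -1, 0, 0, 1
d²: 0, 1, 0, 0, 1; Σd² = 2
ρ = 1 − 6·2/(5·24) = 1 − 12/120 = 0.900

0.900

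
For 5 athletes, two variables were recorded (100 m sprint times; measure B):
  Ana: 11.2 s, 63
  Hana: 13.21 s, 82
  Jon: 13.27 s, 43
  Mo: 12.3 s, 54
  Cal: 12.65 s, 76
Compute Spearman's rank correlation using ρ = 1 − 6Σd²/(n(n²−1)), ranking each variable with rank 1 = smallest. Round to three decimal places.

-0.100

Ranks of variable 1: 1, 4, 5, 2, 3
Ranks of variable 2: 3, 5, 1, 2, 4
d = r₁ − r₂: -2, -1, 4, 0, -1
d²: 4, 1, 16, 0, 1; Σd² = 22
ρ = 1 − 6·22/(5·24) = 1 − 132/120 = -0.100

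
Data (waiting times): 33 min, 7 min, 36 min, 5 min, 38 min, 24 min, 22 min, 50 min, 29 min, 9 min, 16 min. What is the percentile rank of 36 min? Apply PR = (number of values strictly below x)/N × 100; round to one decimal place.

N = 11.
Strictly below 36: 8. Equal to 36: 1.
PR = 8/11 × 100 = 72.7

72.7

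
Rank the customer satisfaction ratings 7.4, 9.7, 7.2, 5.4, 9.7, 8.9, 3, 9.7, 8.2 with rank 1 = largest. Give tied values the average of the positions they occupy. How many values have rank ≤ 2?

Sorted (descending): 9.7, 9.7, 9.7, 8.9, 8.2, 7.4, 7.2, 5.4, 3
The 3 values of 9.7 occupy positions 1–3 → average rank 2.
Ranks ≤ 2: {2, 2, 2} → 3 values.

3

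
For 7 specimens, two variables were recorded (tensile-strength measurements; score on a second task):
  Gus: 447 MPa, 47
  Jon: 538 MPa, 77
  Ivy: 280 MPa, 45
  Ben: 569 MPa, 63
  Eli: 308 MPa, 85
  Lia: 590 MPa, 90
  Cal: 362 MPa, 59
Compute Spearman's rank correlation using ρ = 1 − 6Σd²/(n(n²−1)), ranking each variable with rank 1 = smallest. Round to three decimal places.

0.571

Ranks of variable 1: 4, 5, 1, 6, 2, 7, 3
Ranks of variable 2: 2, 5, 1, 4, 6, 7, 3
d = r₁ − r₂: 2, 0, 0, 2, -4, 0, 0
d²: 4, 0, 0, 4, 16, 0, 0; Σd² = 24
ρ = 1 − 6·24/(7·48) = 1 − 144/336 = 0.571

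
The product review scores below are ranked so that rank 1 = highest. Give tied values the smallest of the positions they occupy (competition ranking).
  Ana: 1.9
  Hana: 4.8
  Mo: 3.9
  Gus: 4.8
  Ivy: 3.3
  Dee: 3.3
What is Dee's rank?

4

Sorted (descending): 4.8, 4.8, 3.9, 3.3, 3.3, 1.9
The 2 values of 4.8 occupy positions 1–2 → each gets rank 1.
The 2 values of 3.3 occupy positions 4–5 → each gets rank 4.
Dee has value 3.3 → rank 4.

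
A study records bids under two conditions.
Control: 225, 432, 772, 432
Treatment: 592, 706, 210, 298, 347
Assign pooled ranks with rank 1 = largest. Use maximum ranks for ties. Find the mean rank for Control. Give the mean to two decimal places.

Sorted (descending): 772, 706, 592, 432, 432, 347, 298, 225, 210
The 2 values of 432 occupy positions 4–5 → each gets rank 5.
Control values → pooled ranks: 225→8, 432→5, 772→1, 432→5
Mean rank = (8 + 5 + 1 + 5) / 4 = 4.75

4.75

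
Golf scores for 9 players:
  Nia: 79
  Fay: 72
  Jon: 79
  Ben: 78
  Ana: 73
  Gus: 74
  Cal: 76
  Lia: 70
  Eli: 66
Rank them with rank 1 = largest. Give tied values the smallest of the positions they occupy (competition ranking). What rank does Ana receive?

6

Sorted (descending): 79, 79, 78, 76, 74, 73, 72, 70, 66
The 2 values of 79 occupy positions 1–2 → each gets rank 1.
Ana has value 73 → rank 6.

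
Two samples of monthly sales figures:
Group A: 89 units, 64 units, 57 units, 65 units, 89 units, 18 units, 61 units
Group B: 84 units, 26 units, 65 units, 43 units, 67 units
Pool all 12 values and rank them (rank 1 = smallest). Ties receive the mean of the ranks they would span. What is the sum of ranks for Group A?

46.5

Sorted (ascending): 18, 26, 43, 57, 61, 64, 65, 65, 67, 84, 89, 89
The 2 values of 65 occupy positions 7–8 → average rank (7+8)/2 = 7.5.
The 2 values of 89 occupy positions 11–12 → average rank (11+12)/2 = 11.5.
Group A values → pooled ranks: 89→11.5, 64→6, 57→4, 65→7.5, 89→11.5, 18→1, 61→5
Rank sum = 11.5 + 6 + 4 + 7.5 + 11.5 + 1 + 5 = 46.5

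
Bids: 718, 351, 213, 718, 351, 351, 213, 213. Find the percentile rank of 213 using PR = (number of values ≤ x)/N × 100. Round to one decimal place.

N = 8.
Strictly below 213: 0. Equal to 213: 3.
PR = 3/8 × 100 = 37.5

37.5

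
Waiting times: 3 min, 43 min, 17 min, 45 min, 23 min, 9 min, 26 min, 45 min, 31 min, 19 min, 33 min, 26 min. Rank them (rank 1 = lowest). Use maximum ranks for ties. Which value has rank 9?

33

Sorted (ascending): 3, 9, 17, 19, 23, 26, 26, 31, 33, 43, 45, 45
The 2 values of 26 occupy positions 6–7 → each gets rank 7.
The 2 values of 45 occupy positions 11–12 → each gets rank 12.
Rank 9 → value 33.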